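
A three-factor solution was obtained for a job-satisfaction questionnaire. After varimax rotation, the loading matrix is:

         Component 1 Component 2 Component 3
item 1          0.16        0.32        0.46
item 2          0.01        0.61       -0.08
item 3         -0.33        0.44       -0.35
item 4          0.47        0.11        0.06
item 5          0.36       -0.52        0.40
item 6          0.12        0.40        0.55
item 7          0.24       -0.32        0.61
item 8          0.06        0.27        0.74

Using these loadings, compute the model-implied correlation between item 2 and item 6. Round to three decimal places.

0.201

r̂ = Σ λ_i·λ_j across factors = (0.01)(0.12) + (0.61)(0.40) + (-0.08)(0.55)
  = +0.0012 +0.2440 -0.0440 = 0.2012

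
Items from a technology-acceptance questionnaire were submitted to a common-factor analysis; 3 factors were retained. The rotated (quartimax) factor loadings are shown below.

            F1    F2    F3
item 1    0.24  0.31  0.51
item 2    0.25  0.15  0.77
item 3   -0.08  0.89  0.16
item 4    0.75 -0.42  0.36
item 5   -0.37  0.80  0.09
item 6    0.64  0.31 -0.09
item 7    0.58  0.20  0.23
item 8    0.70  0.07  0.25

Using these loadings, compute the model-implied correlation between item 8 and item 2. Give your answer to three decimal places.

r̂ = Σ λ_i·λ_j across factors = (0.70)(0.25) + (0.07)(0.15) + (0.25)(0.77)
  = +0.1750 +0.0105 +0.1925 = 0.3780

0.378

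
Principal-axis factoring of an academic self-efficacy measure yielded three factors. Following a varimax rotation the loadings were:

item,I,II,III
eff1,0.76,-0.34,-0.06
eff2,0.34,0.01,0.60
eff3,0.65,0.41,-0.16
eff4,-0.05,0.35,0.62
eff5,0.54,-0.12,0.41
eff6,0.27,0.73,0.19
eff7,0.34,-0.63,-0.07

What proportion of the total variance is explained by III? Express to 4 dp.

0.1404

SS loadings for III = (-0.06)² + 0.60² + (-0.16)² + 0.62² + 0.41² + 0.19² + (-0.07)² = 0.9827
Proportion of variance = 0.9827 / 7 = 0.1404.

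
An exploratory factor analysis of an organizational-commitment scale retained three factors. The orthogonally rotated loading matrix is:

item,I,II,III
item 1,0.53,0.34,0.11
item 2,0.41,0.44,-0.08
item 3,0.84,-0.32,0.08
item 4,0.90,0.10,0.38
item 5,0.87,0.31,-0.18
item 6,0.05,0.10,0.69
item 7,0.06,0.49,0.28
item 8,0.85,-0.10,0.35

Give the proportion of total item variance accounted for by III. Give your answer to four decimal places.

SS loadings for III = 0.11² + (-0.08)² + 0.08² + 0.38² + (-0.18)² + 0.69² + 0.28² + 0.35² = 0.8787
Proportion of variance = 0.8787 / 8 = 0.1098.

0.1098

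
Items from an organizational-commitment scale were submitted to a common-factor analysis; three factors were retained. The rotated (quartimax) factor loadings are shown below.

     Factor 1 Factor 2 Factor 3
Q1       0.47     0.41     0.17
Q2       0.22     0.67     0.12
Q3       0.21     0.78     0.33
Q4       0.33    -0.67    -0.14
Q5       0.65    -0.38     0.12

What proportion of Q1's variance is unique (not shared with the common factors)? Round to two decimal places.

h² = 0.47² + 0.41² + 0.17² = 0.2209 + 0.1681 + 0.0289 = 0.4179
Uniqueness u² = 1 − h² = 1 − 0.4179 = 0.5821

0.58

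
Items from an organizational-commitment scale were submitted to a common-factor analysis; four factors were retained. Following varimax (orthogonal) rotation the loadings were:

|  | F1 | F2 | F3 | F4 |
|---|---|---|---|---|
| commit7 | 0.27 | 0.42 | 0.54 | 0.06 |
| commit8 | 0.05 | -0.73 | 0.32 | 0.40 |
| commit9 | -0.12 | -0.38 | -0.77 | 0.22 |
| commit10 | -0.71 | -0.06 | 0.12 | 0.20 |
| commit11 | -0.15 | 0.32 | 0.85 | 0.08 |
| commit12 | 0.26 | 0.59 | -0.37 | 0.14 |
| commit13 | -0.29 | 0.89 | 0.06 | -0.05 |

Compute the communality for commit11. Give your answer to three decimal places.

0.854

h² = (-0.15)² + 0.32² + 0.85² + 0.08² = 0.0225 + 0.1024 + 0.7225 + 0.0064 = 0.8538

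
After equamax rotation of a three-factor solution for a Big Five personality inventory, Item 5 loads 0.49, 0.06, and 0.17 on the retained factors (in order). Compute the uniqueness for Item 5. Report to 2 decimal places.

0.73

h² = 0.49² + 0.06² + 0.17² = 0.2401 + 0.0036 + 0.0289 = 0.2726
Uniqueness u² = 1 − h² = 1 − 0.2726 = 0.7274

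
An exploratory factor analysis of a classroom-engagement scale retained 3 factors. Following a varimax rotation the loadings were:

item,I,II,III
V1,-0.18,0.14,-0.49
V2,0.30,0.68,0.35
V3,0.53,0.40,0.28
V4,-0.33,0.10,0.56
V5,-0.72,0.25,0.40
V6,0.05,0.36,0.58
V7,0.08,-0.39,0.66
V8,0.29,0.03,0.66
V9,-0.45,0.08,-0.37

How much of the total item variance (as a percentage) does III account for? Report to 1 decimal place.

25.1%

SS loadings for III = (-0.49)² + 0.35² + 0.28² + 0.56² + 0.40² + 0.58² + 0.66² + 0.66² + (-0.37)² = 2.2591
With 9 standardized items, total variance = 9. Proportion = 2.2591/9 = 0.2510 → 25.10%.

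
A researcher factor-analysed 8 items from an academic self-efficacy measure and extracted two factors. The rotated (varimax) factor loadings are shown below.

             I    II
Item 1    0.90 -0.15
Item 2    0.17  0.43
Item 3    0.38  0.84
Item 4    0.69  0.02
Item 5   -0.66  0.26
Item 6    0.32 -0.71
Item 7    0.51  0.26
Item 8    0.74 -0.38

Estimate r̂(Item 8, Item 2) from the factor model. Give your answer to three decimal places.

r̂ = Σ λ_i·λ_j across factors = (0.74)(0.17) + (-0.38)(0.43)
  = +0.1258 -0.1634 = -0.0376

-0.038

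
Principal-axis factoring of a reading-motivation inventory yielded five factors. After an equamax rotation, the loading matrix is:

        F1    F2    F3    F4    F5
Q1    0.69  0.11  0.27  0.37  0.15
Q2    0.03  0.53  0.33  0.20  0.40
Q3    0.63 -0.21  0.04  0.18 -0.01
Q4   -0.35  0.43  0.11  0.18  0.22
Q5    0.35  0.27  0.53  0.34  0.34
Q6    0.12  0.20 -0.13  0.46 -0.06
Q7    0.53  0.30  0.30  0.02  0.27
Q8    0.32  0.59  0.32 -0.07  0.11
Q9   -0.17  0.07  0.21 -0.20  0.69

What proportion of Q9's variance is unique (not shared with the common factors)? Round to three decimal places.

0.406

h² = (-0.17)² + 0.07² + 0.21² + (-0.20)² + 0.69² = 0.0289 + 0.0049 + 0.0441 + 0.0400 + 0.4761 = 0.5940
Uniqueness u² = 1 − h² = 1 − 0.5940 = 0.4060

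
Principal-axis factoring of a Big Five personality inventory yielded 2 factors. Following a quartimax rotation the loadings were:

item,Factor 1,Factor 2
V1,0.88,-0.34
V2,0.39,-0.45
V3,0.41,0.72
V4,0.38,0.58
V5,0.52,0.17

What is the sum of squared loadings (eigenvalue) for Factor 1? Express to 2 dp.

SS loadings for Factor 1 = 0.88² + 0.39² + 0.41² + 0.38² + 0.52² = 0.7744 + 0.1521 + 0.1681 + 0.1444 + 0.2704 = 1.5094

1.51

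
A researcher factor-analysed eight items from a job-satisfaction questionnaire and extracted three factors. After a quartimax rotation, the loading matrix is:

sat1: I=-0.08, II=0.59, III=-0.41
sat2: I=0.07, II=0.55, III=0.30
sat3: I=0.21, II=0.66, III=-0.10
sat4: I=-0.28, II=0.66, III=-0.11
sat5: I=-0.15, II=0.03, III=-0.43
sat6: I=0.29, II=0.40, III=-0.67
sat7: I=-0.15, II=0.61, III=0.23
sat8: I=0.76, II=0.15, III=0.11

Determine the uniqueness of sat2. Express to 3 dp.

0.603

h² = 0.07² + 0.55² + 0.30² = 0.0049 + 0.3025 + 0.0900 = 0.3974
Uniqueness u² = 1 − h² = 1 − 0.3974 = 0.6026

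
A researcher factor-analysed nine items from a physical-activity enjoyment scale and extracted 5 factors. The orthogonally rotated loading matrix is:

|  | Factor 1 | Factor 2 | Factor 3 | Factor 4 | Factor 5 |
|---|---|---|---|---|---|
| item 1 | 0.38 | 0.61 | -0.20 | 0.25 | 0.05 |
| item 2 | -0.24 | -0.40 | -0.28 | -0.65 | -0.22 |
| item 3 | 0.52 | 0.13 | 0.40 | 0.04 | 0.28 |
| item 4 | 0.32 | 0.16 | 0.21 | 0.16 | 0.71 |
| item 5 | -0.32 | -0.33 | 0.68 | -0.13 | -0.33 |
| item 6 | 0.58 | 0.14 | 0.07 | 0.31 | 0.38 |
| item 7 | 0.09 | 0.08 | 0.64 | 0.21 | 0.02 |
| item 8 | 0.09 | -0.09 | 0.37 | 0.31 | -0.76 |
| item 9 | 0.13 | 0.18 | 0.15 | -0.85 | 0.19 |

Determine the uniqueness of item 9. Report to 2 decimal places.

h² = 0.13² + 0.18² + 0.15² + (-0.85)² + 0.19² = 0.0169 + 0.0324 + 0.0225 + 0.7225 + 0.0361 = 0.8304
Uniqueness u² = 1 − h² = 1 − 0.8304 = 0.1696

0.17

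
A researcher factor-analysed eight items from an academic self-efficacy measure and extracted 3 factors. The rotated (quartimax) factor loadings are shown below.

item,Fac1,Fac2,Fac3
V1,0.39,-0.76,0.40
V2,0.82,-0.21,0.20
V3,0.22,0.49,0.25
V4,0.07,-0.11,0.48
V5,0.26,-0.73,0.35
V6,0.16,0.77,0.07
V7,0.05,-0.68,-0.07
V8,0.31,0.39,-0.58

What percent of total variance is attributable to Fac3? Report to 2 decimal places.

SS loadings for Fac3 = 0.40² + 0.20² + 0.25² + 0.48² + 0.35² + 0.07² + (-0.07)² + (-0.58)² = 0.9616
With 8 standardized items, total variance = 8. Proportion = 0.9616/8 = 0.1202 → 12.02%.

12.02%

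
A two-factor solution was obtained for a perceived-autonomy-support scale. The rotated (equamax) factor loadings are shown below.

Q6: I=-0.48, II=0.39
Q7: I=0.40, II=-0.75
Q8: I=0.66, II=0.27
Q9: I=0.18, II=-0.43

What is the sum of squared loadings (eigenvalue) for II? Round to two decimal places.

SS loadings for II = 0.39² + (-0.75)² + 0.27² + (-0.43)² = 0.1521 + 0.5625 + 0.0729 + 0.1849 = 0.9724

0.97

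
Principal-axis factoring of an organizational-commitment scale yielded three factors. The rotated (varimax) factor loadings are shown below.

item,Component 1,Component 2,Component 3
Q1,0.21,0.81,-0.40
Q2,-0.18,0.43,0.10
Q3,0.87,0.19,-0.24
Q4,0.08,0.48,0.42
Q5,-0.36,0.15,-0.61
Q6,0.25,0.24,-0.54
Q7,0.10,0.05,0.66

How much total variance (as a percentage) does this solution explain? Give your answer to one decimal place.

53.4%

Communalities: 0.8602, 0.2273, 0.8506, 0.4132, 0.5242, 0.4117, 0.4481; Σh² = 3.7353.
Total variance with 7 standardized items is 7, so the solution explains 3.7353/7 = 0.5336 = 53.36%.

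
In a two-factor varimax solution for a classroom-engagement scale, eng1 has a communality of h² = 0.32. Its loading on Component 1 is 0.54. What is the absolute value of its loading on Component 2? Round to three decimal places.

Under orthogonal rotation h² = Σλ², so λ_Component 2² = h² − (0.2916) = 0.32 − 0.2916 = 0.0284.
|λ| = √0.0284 = 0.1685.

0.169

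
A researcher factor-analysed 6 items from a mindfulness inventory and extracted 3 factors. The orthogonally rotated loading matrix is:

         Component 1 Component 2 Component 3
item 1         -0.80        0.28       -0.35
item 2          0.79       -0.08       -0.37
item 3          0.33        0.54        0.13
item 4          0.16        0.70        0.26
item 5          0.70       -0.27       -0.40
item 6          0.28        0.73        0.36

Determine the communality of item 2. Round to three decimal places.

0.767

h² = 0.79² + (-0.08)² + (-0.37)² = 0.6241 + 0.0064 + 0.1369 = 0.7674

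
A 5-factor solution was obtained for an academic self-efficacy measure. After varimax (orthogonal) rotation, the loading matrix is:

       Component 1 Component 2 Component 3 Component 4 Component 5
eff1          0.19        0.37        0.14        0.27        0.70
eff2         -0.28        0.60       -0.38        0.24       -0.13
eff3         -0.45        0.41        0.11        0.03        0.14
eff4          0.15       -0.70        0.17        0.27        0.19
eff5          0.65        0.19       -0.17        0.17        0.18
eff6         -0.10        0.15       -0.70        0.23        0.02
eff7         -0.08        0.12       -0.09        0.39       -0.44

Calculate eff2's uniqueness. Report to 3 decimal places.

0.343

h² = (-0.28)² + 0.60² + (-0.38)² + 0.24² + (-0.13)² = 0.0784 + 0.3600 + 0.1444 + 0.0576 + 0.0169 = 0.6573
Uniqueness u² = 1 − h² = 1 − 0.6573 = 0.3427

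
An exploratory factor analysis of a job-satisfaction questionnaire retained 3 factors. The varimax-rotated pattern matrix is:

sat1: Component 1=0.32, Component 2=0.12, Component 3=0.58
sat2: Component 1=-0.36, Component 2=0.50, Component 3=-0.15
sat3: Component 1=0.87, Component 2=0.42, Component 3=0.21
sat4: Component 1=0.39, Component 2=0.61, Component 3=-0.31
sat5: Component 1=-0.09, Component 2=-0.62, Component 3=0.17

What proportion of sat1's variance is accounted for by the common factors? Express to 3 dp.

0.453

h² = 0.32² + 0.12² + 0.58² = 0.1024 + 0.0144 + 0.3364 = 0.4532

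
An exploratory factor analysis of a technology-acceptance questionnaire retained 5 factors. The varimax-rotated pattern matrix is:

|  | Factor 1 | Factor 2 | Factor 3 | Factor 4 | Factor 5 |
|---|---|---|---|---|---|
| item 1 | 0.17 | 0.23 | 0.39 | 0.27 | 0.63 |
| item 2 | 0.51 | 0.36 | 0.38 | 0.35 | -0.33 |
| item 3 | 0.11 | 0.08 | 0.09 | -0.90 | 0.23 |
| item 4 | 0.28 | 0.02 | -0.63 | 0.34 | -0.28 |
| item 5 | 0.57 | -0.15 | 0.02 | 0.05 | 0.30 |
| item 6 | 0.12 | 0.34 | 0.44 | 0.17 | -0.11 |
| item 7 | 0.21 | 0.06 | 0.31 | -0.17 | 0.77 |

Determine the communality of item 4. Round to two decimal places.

0.67

h² = 0.28² + 0.02² + (-0.63)² + 0.34² + (-0.28)² = 0.0784 + 0.0004 + 0.3969 + 0.1156 + 0.0784 = 0.6697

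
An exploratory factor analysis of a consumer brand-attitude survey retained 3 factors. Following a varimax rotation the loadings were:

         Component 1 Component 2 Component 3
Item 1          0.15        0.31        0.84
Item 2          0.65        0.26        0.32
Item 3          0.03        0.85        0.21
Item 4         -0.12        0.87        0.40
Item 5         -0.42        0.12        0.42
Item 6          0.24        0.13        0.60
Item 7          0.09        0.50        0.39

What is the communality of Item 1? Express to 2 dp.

h² = 0.15² + 0.31² + 0.84² = 0.0225 + 0.0961 + 0.7056 = 0.8242

0.82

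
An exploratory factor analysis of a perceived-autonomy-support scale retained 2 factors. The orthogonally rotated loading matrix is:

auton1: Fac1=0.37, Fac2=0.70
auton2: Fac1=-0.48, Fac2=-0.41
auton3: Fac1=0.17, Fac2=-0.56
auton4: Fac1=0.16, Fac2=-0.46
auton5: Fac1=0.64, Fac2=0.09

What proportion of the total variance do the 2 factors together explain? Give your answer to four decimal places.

0.4046

Communalities: 0.6269, 0.3985, 0.3425, 0.2372, 0.4177; Σh² = 2.0228.
Total variance with 5 standardized items is 5, so the solution explains 2.0228/5 = 0.4046.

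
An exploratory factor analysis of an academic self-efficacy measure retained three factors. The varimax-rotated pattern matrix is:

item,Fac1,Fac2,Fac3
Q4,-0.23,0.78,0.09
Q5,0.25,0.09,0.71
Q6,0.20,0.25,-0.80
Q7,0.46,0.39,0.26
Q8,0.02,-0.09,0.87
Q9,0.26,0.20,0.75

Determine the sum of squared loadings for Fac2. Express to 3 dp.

SS loadings for Fac2 = 0.78² + 0.09² + 0.25² + 0.39² + (-0.09)² + 0.20² = 0.6084 + 0.0081 + 0.0625 + 0.1521 + 0.0081 + 0.0400 = 0.8792

0.879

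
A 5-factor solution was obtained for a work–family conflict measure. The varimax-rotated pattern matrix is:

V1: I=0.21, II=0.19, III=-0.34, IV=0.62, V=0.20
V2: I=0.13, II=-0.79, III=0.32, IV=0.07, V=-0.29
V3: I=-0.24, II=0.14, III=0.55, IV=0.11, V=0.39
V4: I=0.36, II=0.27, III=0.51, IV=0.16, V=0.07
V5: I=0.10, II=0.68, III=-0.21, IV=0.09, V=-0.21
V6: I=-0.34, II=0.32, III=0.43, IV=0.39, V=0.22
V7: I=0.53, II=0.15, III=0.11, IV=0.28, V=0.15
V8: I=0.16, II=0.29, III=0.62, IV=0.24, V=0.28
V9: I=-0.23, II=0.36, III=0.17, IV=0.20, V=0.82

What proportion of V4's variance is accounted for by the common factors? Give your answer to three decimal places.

h² = 0.36² + 0.27² + 0.51² + 0.16² + 0.07² = 0.1296 + 0.0729 + 0.2601 + 0.0256 + 0.0049 = 0.4931

0.493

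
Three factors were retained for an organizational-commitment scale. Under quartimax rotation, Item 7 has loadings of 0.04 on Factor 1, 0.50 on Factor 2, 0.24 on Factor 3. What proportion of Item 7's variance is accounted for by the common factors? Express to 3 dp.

h² = 0.04² + 0.50² + 0.24² = 0.0016 + 0.2500 + 0.0576 = 0.3092

0.309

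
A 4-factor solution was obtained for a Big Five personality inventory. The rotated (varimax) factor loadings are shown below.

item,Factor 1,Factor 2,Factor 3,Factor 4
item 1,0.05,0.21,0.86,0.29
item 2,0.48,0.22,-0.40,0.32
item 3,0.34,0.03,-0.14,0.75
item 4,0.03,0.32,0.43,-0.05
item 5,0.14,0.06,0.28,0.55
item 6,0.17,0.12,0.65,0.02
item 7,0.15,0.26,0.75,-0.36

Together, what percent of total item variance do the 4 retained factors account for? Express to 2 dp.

Communalities: 0.8703, 0.5412, 0.6986, 0.2907, 0.4041, 0.4662, 0.7822; Σh² = 4.0533.
Total variance with 7 standardized items is 7, so the solution explains 4.0533/7 = 0.5790 = 57.90%.

57.90%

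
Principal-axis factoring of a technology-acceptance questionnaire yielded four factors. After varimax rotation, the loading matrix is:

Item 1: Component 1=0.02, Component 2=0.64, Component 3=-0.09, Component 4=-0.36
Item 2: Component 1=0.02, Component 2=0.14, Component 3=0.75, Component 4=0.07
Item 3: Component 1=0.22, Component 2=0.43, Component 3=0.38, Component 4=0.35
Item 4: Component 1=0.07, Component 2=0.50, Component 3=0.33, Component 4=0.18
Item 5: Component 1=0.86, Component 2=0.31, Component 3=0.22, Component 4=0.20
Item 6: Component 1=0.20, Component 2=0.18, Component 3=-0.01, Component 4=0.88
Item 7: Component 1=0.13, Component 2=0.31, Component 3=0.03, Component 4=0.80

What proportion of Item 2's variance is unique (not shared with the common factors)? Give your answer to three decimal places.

h² = 0.02² + 0.14² + 0.75² + 0.07² = 0.0004 + 0.0196 + 0.5625 + 0.0049 = 0.5874
Uniqueness u² = 1 − h² = 1 − 0.5874 = 0.4126

0.413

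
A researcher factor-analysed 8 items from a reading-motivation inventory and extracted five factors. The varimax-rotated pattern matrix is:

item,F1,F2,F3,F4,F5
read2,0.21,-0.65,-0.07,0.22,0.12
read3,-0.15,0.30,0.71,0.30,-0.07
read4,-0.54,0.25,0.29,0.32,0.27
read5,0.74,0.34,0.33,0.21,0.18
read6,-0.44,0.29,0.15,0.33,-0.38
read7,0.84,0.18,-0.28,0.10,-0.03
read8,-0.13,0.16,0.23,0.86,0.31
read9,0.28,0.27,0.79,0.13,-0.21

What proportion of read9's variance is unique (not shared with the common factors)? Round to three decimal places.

h² = 0.28² + 0.27² + 0.79² + 0.13² + (-0.21)² = 0.0784 + 0.0729 + 0.6241 + 0.0169 + 0.0441 = 0.8364
Uniqueness u² = 1 − h² = 1 − 0.8364 = 0.1636

0.164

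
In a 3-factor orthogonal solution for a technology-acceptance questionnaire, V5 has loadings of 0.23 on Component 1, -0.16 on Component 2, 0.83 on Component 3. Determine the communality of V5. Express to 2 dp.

0.77

h² = 0.23² + (-0.16)² + 0.83² = 0.0529 + 0.0256 + 0.6889 = 0.7674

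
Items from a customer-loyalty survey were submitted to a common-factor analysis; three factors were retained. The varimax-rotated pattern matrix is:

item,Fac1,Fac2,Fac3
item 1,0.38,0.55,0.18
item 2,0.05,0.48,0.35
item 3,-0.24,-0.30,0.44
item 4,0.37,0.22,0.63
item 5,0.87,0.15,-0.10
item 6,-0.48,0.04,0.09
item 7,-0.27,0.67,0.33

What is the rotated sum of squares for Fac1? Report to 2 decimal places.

SS loadings for Fac1 = 0.38² + 0.05² + (-0.24)² + 0.37² + 0.87² + (-0.48)² + (-0.27)² = 0.1444 + 0.0025 + 0.0576 + 0.1369 + 0.7569 + 0.2304 + 0.0729 = 1.4016

1.40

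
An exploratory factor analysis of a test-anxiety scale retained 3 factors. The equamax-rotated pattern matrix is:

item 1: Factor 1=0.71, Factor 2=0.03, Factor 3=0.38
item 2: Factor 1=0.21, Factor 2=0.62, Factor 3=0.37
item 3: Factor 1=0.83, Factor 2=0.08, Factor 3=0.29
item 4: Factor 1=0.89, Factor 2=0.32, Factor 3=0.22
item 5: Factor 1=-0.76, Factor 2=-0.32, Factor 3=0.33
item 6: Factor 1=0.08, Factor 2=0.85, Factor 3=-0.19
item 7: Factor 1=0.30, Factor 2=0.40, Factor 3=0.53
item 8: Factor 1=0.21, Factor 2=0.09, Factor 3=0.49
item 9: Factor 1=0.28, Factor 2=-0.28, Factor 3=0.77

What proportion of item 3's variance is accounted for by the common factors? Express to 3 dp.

h² = 0.83² + 0.08² + 0.29² = 0.6889 + 0.0064 + 0.0841 = 0.7794

0.779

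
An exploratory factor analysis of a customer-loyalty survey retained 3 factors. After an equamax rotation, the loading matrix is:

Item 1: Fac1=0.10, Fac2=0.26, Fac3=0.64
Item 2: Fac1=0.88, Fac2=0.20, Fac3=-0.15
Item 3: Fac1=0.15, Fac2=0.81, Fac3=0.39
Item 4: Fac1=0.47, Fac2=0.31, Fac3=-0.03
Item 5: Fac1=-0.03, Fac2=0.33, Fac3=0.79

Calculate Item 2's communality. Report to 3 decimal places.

h² = 0.88² + 0.20² + (-0.15)² = 0.7744 + 0.0400 + 0.0225 = 0.8369

0.837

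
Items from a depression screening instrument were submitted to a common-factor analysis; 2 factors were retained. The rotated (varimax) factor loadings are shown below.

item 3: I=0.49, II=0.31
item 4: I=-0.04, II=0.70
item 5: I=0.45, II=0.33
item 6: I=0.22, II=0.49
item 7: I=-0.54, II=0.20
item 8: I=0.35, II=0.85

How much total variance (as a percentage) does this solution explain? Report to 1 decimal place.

43.4%

SS loadings by factor: 0.9067, 1.6976; total = 2.6043.
Total variance with 6 standardized items is 6, so the solution explains 2.6043/6 = 0.4340 = 43.41%.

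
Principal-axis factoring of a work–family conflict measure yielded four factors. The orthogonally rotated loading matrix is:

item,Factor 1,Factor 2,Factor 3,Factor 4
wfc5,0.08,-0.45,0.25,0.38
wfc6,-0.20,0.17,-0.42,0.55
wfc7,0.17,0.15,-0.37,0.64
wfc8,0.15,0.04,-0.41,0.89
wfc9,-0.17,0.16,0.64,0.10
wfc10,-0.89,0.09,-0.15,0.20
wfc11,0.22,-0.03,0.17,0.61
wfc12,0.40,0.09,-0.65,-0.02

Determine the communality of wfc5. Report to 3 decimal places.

0.416

h² = 0.08² + (-0.45)² + 0.25² + 0.38² = 0.0064 + 0.2025 + 0.0625 + 0.1444 = 0.4158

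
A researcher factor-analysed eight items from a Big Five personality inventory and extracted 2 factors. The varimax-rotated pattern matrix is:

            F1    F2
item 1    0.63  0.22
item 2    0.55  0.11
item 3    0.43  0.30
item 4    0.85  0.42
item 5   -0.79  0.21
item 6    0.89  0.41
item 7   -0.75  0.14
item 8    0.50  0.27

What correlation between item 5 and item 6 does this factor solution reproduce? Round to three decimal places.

-0.617

r̂ = Σ λ_i·λ_j across factors = (-0.79)(0.89) + (0.21)(0.41)
  = -0.7031 +0.0861 = -0.6170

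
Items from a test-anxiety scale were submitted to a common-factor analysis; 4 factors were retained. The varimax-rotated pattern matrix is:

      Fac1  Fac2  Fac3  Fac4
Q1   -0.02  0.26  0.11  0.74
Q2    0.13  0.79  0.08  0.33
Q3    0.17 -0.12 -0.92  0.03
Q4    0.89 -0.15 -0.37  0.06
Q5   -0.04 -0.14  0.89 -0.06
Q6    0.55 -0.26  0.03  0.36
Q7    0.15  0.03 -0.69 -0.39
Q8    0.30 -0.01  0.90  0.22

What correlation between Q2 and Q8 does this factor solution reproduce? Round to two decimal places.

0.18

r̂ = Σ λ_i·λ_j across factors = (0.13)(0.30) + (0.79)(-0.01) + (0.08)(0.90) + (0.33)(0.22)
  = +0.0390 -0.0079 +0.0720 +0.0726 = 0.1757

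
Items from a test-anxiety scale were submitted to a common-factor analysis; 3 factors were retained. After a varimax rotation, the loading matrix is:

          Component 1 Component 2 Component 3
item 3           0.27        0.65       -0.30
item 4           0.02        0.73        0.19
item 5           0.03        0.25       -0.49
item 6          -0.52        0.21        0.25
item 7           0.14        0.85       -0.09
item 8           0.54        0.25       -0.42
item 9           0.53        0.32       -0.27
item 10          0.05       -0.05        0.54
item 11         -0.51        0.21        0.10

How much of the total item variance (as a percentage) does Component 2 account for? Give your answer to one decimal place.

22.2%

SS loadings for Component 2 = 0.65² + 0.73² + 0.25² + 0.21² + 0.85² + 0.25² + 0.32² + (-0.05)² + 0.21² = 1.9960
With 9 standardized items, total variance = 9. Proportion = 1.9960/9 = 0.2218 → 22.18%.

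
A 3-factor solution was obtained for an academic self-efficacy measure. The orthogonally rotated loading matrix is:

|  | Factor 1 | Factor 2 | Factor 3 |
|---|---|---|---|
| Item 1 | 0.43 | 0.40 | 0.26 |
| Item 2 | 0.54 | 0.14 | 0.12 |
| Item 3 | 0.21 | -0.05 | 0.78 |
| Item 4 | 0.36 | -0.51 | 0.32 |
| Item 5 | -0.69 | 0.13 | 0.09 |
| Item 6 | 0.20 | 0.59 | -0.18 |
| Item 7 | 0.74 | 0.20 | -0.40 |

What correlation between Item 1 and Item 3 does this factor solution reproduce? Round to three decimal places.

r̂ = Σ λ_i·λ_j across factors = (0.43)(0.21) + (0.40)(-0.05) + (0.26)(0.78)
  = +0.0903 -0.0200 +0.2028 = 0.2731

0.273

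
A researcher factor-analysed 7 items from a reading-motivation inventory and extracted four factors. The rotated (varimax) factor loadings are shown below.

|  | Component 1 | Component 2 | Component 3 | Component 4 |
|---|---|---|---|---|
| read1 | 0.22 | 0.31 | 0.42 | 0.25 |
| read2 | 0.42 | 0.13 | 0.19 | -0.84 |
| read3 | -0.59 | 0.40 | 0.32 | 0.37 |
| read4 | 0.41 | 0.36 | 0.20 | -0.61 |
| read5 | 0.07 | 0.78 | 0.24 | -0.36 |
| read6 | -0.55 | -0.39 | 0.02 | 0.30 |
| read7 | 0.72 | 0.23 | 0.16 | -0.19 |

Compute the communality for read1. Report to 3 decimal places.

h² = 0.22² + 0.31² + 0.42² + 0.25² = 0.0484 + 0.0961 + 0.1764 + 0.0625 = 0.3834

0.383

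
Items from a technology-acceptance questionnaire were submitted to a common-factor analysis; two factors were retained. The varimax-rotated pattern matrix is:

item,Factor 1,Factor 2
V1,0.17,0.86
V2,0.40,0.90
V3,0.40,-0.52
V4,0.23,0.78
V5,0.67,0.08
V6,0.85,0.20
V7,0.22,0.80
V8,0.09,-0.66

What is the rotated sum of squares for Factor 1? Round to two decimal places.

1.63

SS loadings for Factor 1 = 0.17² + 0.40² + 0.40² + 0.23² + 0.67² + 0.85² + 0.22² + 0.09² = 0.0289 + 0.1600 + 0.1600 + 0.0529 + 0.4489 + 0.7225 + 0.0484 + 0.0081 = 1.6297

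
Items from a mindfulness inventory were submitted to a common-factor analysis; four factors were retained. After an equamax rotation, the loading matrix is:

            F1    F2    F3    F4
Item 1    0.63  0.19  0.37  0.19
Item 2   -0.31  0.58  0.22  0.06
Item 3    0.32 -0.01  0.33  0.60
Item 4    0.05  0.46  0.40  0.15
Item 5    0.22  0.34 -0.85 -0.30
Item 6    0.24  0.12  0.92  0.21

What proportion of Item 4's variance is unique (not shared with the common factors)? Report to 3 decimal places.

h² = 0.05² + 0.46² + 0.40² + 0.15² = 0.0025 + 0.2116 + 0.1600 + 0.0225 = 0.3966
Uniqueness u² = 1 − h² = 1 − 0.3966 = 0.6034

0.603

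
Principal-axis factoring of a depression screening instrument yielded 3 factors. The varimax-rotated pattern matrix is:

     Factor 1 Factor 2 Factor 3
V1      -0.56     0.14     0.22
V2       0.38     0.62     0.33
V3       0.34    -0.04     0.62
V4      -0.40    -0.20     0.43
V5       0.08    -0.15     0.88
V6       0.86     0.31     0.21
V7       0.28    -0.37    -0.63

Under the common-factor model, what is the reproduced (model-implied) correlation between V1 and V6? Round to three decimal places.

r̂ = Σ λ_i·λ_j across factors = (-0.56)(0.86) + (0.14)(0.31) + (0.22)(0.21)
  = -0.4816 +0.0434 +0.0462 = -0.3920

-0.392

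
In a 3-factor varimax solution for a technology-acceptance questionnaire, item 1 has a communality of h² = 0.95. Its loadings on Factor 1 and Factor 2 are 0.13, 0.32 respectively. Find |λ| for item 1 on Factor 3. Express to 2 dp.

Under orthogonal rotation h² = Σλ², so λ_Factor 3² = h² − (0.1193) = 0.95 − 0.1193 = 0.8307.
|λ| = √0.8307 = 0.9114.

0.91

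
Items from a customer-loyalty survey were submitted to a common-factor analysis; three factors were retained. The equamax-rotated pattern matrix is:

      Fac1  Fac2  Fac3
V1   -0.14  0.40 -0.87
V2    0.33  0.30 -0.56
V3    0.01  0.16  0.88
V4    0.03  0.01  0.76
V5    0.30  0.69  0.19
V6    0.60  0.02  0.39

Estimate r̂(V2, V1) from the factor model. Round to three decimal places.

0.561

r̂ = Σ λ_i·λ_j across factors = (0.33)(-0.14) + (0.30)(0.40) + (-0.56)(-0.87)
  = -0.0462 +0.1200 +0.4872 = 0.5610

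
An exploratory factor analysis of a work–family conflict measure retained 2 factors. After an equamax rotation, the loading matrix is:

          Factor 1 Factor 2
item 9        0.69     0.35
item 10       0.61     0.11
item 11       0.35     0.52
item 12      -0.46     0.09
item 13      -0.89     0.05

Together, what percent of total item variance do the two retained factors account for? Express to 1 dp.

Communalities: 0.5986, 0.3842, 0.3929, 0.2197, 0.7946; Σh² = 2.3900.
Total variance with 5 standardized items is 5, so the solution explains 2.3900/5 = 0.4780 = 47.80%.

47.8%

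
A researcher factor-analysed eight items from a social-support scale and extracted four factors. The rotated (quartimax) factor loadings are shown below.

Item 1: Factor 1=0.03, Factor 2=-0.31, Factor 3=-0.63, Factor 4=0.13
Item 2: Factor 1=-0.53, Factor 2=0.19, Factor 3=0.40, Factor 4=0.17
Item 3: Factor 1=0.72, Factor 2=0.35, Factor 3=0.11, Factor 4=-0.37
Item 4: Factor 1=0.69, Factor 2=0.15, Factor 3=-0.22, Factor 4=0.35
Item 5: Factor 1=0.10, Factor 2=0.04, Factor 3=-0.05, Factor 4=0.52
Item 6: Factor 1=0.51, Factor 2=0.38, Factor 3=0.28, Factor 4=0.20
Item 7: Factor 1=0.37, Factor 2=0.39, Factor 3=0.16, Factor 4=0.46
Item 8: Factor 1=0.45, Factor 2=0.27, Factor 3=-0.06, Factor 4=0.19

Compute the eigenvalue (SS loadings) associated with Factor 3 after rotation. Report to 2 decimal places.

0.73

SS loadings for Factor 3 = (-0.63)² + 0.40² + 0.11² + (-0.22)² + (-0.05)² + 0.28² + 0.16² + (-0.06)² = 0.3969 + 0.1600 + 0.0121 + 0.0484 + 0.0025 + 0.0784 + 0.0256 + 0.0036 = 0.7275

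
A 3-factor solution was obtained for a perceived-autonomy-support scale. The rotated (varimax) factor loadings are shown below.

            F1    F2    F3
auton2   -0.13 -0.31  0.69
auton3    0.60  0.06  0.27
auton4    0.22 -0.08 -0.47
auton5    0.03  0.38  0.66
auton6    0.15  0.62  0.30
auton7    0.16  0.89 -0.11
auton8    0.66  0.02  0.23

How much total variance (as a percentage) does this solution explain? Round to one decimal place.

Communalities: 0.5891, 0.4365, 0.2757, 0.5809, 0.4969, 0.8298, 0.4889; Σh² = 3.6978.
Total variance with 7 standardized items is 7, so the solution explains 3.6978/7 = 0.5283 = 52.83%.

52.8%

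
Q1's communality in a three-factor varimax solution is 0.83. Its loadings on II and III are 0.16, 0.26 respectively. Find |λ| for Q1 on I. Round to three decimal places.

Under orthogonal rotation h² = Σλ², so λ_I² = h² − (0.0932) = 0.83 − 0.0932 = 0.7368.
|λ| = √0.7368 = 0.8584.

0.858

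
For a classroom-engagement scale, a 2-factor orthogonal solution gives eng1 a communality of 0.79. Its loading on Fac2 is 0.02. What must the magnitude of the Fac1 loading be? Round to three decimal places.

Under orthogonal rotation h² = Σλ², so λ_Fac1² = h² − (0.0004) = 0.79 − 0.0004 = 0.7896.
|λ| = √0.7896 = 0.8886.

0.889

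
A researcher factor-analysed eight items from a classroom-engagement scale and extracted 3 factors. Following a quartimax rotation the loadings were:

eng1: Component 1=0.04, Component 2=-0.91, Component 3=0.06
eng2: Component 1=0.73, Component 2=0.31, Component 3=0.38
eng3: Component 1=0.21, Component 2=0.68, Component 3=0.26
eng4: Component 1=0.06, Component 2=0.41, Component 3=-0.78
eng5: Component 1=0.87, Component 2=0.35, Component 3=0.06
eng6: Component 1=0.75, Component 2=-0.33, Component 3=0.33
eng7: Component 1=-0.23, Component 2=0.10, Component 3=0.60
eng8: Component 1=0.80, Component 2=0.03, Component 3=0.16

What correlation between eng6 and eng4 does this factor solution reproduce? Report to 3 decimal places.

-0.348

r̂ = Σ λ_i·λ_j across factors = (0.75)(0.06) + (-0.33)(0.41) + (0.33)(-0.78)
  = +0.0450 -0.1353 -0.2574 = -0.3477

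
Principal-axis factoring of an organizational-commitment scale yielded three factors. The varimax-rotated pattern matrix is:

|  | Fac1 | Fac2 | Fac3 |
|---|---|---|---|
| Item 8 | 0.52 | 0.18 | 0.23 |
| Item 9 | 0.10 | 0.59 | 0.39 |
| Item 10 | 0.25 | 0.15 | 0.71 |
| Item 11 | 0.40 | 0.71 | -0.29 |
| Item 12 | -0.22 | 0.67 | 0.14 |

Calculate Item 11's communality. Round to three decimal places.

0.748

h² = 0.40² + 0.71² + (-0.29)² = 0.1600 + 0.5041 + 0.0841 = 0.7482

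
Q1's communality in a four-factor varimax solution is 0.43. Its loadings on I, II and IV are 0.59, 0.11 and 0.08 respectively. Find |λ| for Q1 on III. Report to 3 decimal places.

Under orthogonal rotation h² = Σλ², so λ_III² = h² − (0.3666) = 0.43 − 0.3666 = 0.0634.
|λ| = √0.0634 = 0.2518.

0.252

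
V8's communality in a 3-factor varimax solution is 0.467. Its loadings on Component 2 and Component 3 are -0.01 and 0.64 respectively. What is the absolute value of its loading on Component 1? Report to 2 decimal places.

Under orthogonal rotation h² = Σλ², so λ_Component 1² = h² − (0.4097) = 0.467 − 0.4097 = 0.0573.
|λ| = √0.0573 = 0.2394.

0.24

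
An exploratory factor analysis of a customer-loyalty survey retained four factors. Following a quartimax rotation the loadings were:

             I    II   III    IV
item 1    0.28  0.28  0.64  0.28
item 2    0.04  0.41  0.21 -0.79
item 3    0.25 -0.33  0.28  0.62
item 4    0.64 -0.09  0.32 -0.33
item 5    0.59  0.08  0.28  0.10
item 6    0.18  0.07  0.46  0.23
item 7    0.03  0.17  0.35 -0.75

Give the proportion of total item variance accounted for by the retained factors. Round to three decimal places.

0.601

SS loadings by factor: 0.9335, 0.4037, 1.0470, 1.8212; total = 4.2054.
Total variance with 7 standardized items is 7, so the solution explains 4.2054/7 = 0.6008.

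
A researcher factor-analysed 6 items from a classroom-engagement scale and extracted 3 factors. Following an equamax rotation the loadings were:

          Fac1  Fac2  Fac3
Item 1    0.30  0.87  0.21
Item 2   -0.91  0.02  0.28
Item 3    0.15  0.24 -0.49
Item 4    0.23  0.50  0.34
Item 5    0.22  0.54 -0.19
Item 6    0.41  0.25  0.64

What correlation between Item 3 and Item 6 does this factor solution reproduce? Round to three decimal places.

r̂ = Σ λ_i·λ_j across factors = (0.15)(0.41) + (0.24)(0.25) + (-0.49)(0.64)
  = +0.0615 +0.0600 -0.3136 = -0.1921

-0.192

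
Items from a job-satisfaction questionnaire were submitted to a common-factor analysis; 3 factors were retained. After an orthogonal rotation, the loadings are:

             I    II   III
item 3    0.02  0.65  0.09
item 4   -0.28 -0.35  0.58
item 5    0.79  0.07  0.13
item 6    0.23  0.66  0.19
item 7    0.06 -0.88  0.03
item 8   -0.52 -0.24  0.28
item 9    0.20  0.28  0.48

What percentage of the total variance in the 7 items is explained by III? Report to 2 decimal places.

10.10%

SS loadings for III = 0.09² + 0.58² + 0.13² + 0.19² + 0.03² + 0.28² + 0.48² = 0.7072
With 7 standardized items, total variance = 7. Proportion = 0.7072/7 = 0.1010 → 10.10%.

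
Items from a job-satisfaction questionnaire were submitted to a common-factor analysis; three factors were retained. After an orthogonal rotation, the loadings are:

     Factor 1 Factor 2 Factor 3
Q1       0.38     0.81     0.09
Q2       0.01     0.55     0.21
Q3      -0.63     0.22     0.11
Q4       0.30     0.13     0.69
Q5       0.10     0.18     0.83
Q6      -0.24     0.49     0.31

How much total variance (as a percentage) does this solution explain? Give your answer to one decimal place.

55.3%

Communalities: 0.8086, 0.3467, 0.4574, 0.5830, 0.7313, 0.3938; Σh² = 3.3208.
Total variance with 6 standardized items is 6, so the solution explains 3.3208/6 = 0.5535 = 55.35%.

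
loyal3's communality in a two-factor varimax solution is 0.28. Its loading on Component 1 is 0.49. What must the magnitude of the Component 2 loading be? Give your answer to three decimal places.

0.200

Under orthogonal rotation h² = Σλ², so λ_Component 2² = h² − (0.2401) = 0.28 − 0.2401 = 0.0399.
|λ| = √0.0399 = 0.1997.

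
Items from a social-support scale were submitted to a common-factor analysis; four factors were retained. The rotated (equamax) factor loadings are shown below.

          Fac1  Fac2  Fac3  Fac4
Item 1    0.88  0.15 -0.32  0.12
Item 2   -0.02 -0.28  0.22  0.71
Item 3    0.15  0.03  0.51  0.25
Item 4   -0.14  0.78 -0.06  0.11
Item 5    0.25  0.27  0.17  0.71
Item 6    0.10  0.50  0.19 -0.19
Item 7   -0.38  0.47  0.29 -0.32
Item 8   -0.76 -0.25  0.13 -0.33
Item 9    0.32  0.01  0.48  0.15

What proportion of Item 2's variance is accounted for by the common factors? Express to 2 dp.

0.63

h² = (-0.02)² + (-0.28)² + 0.22² + 0.71² = 0.0004 + 0.0784 + 0.0484 + 0.5041 = 0.6313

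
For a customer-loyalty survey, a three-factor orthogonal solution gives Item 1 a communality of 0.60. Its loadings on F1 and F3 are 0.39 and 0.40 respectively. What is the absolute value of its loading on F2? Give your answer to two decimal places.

0.54

Under orthogonal rotation h² = Σλ², so λ_F2² = h² − (0.3121) = 0.60 − 0.3121 = 0.2879.
|λ| = √0.2879 = 0.5366.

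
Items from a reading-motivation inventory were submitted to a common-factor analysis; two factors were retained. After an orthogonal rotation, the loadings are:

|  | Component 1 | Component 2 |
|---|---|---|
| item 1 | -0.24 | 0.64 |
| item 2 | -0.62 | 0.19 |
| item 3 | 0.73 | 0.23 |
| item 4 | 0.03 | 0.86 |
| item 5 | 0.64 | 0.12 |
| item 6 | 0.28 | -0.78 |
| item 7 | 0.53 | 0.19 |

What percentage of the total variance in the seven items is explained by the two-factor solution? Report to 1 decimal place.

52.0%

Communalities: 0.4672, 0.4205, 0.5858, 0.7405, 0.4240, 0.6868, 0.3170; Σh² = 3.6418.
Total variance with 7 standardized items is 7, so the solution explains 3.6418/7 = 0.5203 = 52.03%.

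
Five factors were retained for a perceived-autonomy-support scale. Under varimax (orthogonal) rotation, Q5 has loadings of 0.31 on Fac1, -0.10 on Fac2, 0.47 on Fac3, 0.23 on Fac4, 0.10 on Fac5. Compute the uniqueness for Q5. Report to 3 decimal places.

h² = 0.31² + (-0.10)² + 0.47² + 0.23² + 0.10² = 0.0961 + 0.0100 + 0.2209 + 0.0529 + 0.0100 = 0.3899
Uniqueness u² = 1 − h² = 1 − 0.3899 = 0.6101

0.610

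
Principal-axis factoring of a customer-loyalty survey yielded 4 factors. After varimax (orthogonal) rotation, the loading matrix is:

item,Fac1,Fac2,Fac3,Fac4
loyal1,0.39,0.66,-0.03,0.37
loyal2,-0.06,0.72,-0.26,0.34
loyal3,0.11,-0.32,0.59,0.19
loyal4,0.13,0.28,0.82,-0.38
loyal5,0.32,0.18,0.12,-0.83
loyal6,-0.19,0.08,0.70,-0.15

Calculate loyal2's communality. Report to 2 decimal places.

h² = (-0.06)² + 0.72² + (-0.26)² + 0.34² = 0.0036 + 0.5184 + 0.0676 + 0.1156 = 0.7052

0.71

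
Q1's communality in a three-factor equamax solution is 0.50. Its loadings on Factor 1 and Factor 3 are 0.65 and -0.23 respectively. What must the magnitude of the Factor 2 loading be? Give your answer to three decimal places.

Under orthogonal rotation h² = Σλ², so λ_Factor 2² = h² − (0.4754) = 0.50 − 0.4754 = 0.0246.
|λ| = √0.0246 = 0.1568.

0.157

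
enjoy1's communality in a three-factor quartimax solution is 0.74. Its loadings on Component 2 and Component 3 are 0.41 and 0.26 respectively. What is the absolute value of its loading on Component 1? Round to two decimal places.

0.71

Under orthogonal rotation h² = Σλ², so λ_Component 1² = h² − (0.2357) = 0.74 − 0.2357 = 0.5043.
|λ| = √0.5043 = 0.7101.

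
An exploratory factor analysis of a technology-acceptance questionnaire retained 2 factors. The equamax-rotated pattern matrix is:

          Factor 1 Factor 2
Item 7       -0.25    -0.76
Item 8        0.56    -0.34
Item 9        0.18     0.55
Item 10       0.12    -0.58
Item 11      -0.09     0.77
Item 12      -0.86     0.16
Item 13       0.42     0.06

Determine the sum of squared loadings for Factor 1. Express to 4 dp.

1.3470

SS loadings for Factor 1 = (-0.25)² + 0.56² + 0.18² + 0.12² + (-0.09)² + (-0.86)² + 0.42² = 0.0625 + 0.3136 + 0.0324 + 0.0144 + 0.0081 + 0.7396 + 0.1764 = 1.3470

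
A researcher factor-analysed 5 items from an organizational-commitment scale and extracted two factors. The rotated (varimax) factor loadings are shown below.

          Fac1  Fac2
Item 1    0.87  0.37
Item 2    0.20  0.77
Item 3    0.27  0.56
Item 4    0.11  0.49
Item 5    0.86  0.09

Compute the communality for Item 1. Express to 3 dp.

h² = 0.87² + 0.37² = 0.7569 + 0.1369 = 0.8938

0.894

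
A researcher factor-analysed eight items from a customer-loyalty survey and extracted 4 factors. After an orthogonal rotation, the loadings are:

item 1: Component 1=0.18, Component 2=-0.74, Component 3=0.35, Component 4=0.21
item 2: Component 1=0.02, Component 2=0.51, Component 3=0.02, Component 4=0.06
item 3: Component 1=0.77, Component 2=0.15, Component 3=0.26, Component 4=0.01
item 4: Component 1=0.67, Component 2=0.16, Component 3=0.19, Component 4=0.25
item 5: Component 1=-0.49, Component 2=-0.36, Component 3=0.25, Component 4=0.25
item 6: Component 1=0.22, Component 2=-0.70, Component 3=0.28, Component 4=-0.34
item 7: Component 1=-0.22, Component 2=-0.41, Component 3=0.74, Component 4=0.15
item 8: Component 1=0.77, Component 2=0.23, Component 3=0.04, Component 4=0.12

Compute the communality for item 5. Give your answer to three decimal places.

0.495

h² = (-0.49)² + (-0.36)² + 0.25² + 0.25² = 0.2401 + 0.1296 + 0.0625 + 0.0625 = 0.4947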